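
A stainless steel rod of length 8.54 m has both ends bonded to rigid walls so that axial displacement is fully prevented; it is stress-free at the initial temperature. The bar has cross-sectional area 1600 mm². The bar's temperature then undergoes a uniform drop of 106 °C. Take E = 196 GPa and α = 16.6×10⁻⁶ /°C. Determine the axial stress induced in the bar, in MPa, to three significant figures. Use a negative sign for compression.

Free thermal expansion αLΔT = 16.6e-6 · 8540 · -106 = -15.03 mm.
The walls impose strain ε = −(-15.03)/8540 = 1.7596e-03; σ = Eε = 196000 · 1.7596e-03 = 344.9 MPa.

345 MPa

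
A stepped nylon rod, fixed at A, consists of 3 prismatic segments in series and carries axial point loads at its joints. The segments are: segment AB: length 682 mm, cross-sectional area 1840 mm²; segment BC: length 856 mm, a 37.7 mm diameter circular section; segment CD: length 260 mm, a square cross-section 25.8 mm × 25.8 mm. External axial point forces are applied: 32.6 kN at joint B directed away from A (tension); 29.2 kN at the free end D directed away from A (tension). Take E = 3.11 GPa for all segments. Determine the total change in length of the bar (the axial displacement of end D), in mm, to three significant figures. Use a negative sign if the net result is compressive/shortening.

18.2 mm

Internal axial forces (sectioning from the free end, tension +): N_CD = 29.2 kN, N_BC = 29.2 kN, N_AB = 61.8 kN.
A_BC = 1116 mm².
A_CD = 665.6 mm².
δ_AB = 61800·682/(1840·3110) = 7.365 mm
δ_BC = 29200·856/(1116·3110) = 7.2 mm
δ_CD = 29200·260/(665.6·3110) = 3.667 mm
δ = Σδ_i = 18.23 mm.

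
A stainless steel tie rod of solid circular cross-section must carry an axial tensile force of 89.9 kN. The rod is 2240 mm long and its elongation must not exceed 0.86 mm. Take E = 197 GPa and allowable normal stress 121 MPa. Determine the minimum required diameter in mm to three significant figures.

38.9 mm

Required area A ≥ P/σ_allow = 89900/121 = 743 mm².
For a solid circular section, d ≥ √(4A/π) = 30.76 mm.
Elongation limit: A ≥ PL/(Eδ_allow) = 89900·2240/(197000·0.86) = 1189 mm² ⇒ d ≥ 38.9 mm.
The elongation limit governs.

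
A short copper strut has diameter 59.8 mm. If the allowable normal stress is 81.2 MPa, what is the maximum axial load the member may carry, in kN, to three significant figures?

A = 2809 mm².
P_max = σ_allow · A = 81.2 · 2809 = 228100 N = 228.1 kN.

228 kN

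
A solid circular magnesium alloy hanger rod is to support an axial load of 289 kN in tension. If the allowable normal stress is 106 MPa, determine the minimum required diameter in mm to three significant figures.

Required area A ≥ P/σ_allow = 289000/106 = 2726 mm².
For a solid circular section, d ≥ √(4A/π) = 58.92 mm.

58.9 mm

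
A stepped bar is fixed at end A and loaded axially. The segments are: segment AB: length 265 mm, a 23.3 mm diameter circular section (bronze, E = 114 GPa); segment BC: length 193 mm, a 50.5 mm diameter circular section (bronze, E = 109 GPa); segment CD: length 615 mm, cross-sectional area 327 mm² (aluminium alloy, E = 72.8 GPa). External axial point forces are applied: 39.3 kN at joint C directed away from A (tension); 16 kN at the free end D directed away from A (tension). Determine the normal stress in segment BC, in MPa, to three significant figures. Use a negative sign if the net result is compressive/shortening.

Internal axial forces (sectioning from the free end, tension +): N_CD = 16 kN, N_BC = 55.3 kN, N_AB = 55.3 kN.
A_BC = 2003 mm².
σ_BC = N_BC/A_BC = 55300/2003 = 27.61 MPa.

27.6 MPa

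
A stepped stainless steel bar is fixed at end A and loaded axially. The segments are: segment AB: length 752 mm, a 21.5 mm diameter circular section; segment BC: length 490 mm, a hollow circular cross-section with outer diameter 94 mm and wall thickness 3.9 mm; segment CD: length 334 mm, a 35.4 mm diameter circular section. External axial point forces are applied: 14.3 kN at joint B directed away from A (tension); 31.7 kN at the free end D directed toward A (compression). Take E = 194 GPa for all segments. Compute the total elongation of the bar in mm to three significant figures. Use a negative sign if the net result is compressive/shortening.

Internal axial forces (sectioning from the free end, tension +): N_CD = -31.7 kN, N_BC = -31.7 kN, N_AB = -17.4 kN.
A_AB = 363.1 mm².
A_BC = 1104 mm².
A_CD = 984.2 mm².
δ_AB = -17400·752/(363.1·194000) = -0.1858 mm
δ_BC = -31700·490/(1104·194000) = -0.07253 mm
δ_CD = -31700·334/(984.2·194000) = -0.05545 mm
δ = Σδ_i = -0.3138 mm.

-0.314 mm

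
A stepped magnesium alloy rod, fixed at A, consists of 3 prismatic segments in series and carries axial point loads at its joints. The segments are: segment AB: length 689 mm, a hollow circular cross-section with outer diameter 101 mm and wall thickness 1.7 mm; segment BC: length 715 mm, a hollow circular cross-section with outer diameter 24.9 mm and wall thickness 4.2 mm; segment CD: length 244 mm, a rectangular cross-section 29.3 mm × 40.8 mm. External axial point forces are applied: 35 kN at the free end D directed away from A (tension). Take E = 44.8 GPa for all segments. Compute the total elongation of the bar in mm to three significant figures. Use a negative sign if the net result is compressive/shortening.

Internal axial forces (sectioning from the free end, tension +): N_CD = 35 kN, N_BC = 35 kN, N_AB = 35 kN.
A_AB = 530.3 mm².
A_BC = 273.1 mm².
A_CD = 1195 mm².
δ_AB = 35000·689/(530.3·44800) = 1.015 mm
δ_BC = 35000·715/(273.1·44800) = 2.045 mm
δ_CD = 35000·244/(1195·44800) = 0.1595 mm
δ = Σδ_i = 3.22 mm.

3.22 mm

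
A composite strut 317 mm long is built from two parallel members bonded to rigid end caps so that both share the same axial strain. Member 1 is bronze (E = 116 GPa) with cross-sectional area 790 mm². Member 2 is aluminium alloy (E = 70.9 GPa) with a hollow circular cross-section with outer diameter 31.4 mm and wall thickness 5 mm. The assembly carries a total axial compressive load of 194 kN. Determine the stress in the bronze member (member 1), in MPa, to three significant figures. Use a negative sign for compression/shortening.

-186 MPa

A_2 = 414.7 mm².
Equal strain + equilibrium ⇒ each member carries load in proportion to AE: A₁E₁ = 91640000 N, A₂E₂ = 29400000 N, ΣAE = 121000000 N.
σ₁ = P·E₁/ΣAE = -194000·116000/121000000 = -185.9 MPa.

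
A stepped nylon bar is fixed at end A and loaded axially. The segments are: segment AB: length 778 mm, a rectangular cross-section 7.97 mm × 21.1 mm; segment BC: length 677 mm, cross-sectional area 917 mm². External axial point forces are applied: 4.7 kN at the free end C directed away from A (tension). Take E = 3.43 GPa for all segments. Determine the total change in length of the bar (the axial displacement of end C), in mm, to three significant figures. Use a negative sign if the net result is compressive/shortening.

7.35 mm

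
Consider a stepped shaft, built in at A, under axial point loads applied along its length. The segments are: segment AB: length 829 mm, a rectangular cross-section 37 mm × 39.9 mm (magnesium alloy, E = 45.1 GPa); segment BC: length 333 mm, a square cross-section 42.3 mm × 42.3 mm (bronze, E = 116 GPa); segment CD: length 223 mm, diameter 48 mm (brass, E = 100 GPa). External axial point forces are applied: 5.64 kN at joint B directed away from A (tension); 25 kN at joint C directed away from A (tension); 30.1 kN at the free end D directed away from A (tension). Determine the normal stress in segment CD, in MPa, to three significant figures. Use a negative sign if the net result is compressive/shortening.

Internal axial forces (sectioning from the free end, tension +): N_CD = 30.1 kN, N_BC = 55.1 kN, N_AB = 60.74 kN.
A_CD = 1810 mm².
σ_CD = N_CD/A_CD = 30100/1810 = 16.63 MPa.

16.6 MPa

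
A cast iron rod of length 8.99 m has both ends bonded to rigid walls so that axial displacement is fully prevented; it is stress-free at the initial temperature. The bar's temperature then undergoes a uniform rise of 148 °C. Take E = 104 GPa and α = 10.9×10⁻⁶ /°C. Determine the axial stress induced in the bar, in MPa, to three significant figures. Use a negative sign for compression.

-168 MPa

Free thermal expansion αLΔT = 10.9e-6 · 8990 · 148 = 14.5 mm.
The walls impose strain ε = −(14.5)/8990 = -1.6132e-03; σ = Eε = 104000 · -1.6132e-03 = -167.8 MPa.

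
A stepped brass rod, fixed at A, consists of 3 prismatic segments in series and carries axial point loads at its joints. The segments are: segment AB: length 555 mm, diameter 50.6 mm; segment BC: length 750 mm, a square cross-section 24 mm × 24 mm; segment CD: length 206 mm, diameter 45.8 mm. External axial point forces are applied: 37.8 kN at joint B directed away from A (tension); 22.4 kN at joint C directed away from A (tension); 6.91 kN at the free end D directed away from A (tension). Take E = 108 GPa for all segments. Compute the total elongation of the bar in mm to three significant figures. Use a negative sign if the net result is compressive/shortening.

0.533 mm

Internal axial forces (sectioning from the free end, tension +): N_CD = 6.91 kN, N_BC = 29.31 kN, N_AB = 67.11 kN.
A_AB = 2011 mm².
A_BC = 576 mm².
A_CD = 1647 mm².
δ_AB = 67110·555/(2011·108000) = 0.1715 mm
δ_BC = 29310·750/(576·108000) = 0.3534 mm
δ_CD = 6910·206/(1647·108000) = 0.008 mm
δ = Σδ_i = 0.5329 mm.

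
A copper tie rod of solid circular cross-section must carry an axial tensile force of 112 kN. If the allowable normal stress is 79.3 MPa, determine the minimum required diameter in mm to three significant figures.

42.4 mm

Required area A ≥ P/σ_allow = 112000/79.3 = 1412 mm².
For a solid circular section, d ≥ √(4A/π) = 42.41 mm.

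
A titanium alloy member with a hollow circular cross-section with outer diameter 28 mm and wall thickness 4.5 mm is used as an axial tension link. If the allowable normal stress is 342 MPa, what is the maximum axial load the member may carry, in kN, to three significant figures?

A = 332.2 mm².
P_max = σ_allow · A = 342 · 332.2 = 113600 N = 113.6 kN.

114 kN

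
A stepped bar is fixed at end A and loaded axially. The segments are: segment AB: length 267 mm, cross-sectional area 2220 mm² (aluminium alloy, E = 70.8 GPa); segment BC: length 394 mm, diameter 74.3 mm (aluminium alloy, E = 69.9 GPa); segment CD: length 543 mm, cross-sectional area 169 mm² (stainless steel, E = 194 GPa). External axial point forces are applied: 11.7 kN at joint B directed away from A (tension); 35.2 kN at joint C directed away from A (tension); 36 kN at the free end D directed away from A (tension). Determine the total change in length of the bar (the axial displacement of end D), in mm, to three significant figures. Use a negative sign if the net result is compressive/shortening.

0.830 mm

Internal axial forces (sectioning from the free end, tension +): N_CD = 36 kN, N_BC = 71.2 kN, N_AB = 82.9 kN.
A_BC = 4336 mm².
δ_AB = 82900·267/(2220·70800) = 0.1408 mm
δ_BC = 71200·394/(4336·69900) = 0.09256 mm
δ_CD = 36000·543/(169·194000) = 0.5962 mm
δ = Σδ_i = 0.8296 mm.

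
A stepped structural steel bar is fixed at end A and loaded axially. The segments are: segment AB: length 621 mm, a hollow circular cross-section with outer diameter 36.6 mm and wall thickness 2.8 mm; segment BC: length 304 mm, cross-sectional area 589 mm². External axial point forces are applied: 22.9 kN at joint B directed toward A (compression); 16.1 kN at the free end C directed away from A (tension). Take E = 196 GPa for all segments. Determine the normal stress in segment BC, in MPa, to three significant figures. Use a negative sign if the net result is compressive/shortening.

Internal axial forces (sectioning from the free end, tension +): N_BC = 16.1 kN, N_AB = -6.8 kN.
σ_BC = N_BC/A_BC = 16100/589 = 27.33 MPa.

27.3 MPa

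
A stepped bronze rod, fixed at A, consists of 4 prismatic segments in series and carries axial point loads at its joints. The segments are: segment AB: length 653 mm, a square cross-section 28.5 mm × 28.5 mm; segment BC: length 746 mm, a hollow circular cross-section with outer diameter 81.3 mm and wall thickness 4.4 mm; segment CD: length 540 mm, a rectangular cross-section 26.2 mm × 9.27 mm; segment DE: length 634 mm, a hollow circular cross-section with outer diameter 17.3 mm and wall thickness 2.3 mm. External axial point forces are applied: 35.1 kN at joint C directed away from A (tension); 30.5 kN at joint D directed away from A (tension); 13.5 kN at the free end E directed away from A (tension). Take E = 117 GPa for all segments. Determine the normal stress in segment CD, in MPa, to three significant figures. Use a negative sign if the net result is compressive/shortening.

Internal axial forces (sectioning from the free end, tension +): N_DE = 13.5 kN, N_CD = 44 kN, N_BC = 79.1 kN, N_AB = 79.1 kN.
A_CD = 242.9 mm².
σ_CD = N_CD/A_CD = 44000/242.9 = 181.2 MPa.

181 MPa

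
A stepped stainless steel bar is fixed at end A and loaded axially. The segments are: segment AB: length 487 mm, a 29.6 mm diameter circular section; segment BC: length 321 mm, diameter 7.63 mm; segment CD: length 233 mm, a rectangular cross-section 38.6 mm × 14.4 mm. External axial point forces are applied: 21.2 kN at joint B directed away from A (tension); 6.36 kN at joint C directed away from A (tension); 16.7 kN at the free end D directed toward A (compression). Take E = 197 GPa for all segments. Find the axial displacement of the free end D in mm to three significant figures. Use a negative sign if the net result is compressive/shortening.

-0.365 mm

Internal axial forces (sectioning from the free end, tension +): N_CD = -16.7 kN, N_BC = -10.34 kN, N_AB = 10.86 kN.
A_AB = 688.1 mm².
A_BC = 45.72 mm².
A_CD = 555.8 mm².
δ_AB = 10860·487/(688.1·197000) = 0.03901 mm
δ_BC = -10340·321/(45.72·197000) = -0.3685 mm
δ_CD = -16700·233/(555.8·197000) = -0.03554 mm
δ = Σδ_i = -0.365 mm.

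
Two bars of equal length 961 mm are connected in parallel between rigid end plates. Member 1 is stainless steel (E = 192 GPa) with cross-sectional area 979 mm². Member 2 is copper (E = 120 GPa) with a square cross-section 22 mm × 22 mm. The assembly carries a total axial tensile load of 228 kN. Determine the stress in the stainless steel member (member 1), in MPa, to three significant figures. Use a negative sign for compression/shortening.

A_2 = 484 mm².
Equal strain + equilibrium ⇒ each member carries load in proportion to AE: A₁E₁ = 188000000 N, A₂E₂ = 58080000 N, ΣAE = 246000000 N.
σ₁ = P·E₁/ΣAE = 228000·192000/246000000 = 177.9 MPa.

178 MPa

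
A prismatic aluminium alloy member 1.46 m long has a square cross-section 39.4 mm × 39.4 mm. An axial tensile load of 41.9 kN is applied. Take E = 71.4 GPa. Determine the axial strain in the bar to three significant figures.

A = 1552 mm².
σ = N/A = 26.99 MPa; ε = σ/E = 26.99/71400 = 3.780e-04.

3.78e-04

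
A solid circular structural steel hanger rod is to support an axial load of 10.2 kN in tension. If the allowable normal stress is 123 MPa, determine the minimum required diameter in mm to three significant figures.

Required area A ≥ P/σ_allow = 10200/123 = 82.93 mm².
For a solid circular section, d ≥ √(4A/π) = 10.28 mm.

10.3 mm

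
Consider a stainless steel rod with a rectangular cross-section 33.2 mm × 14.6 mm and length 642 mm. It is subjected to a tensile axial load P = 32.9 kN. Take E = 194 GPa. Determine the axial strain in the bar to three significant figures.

3.50e-04

A = 484.7 mm².
σ = N/A = 67.87 MPa; ε = σ/E = 67.87/194000 = 3.499e-04.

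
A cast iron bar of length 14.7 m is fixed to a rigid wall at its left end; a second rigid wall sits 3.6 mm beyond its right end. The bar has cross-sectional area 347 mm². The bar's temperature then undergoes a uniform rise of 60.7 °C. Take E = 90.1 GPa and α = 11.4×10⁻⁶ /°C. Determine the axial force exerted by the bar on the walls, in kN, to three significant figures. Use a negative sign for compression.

Free thermal expansion αLΔT = 11.4e-6 · 14700 · 60.7 = 10.17 mm.
The walls engage after the gap closes; constrained expansion = 10.17 − 3.6 = 6.572 mm.
The walls impose strain ε = −(6.572)/14700 = -4.4708e-04; σ = Eε = 90100 · -4.4708e-04 = -40.28 MPa.
Wall reaction R = σ·A = -40.28·347 = -13980 N = -13.98 kN.

-14.0 kN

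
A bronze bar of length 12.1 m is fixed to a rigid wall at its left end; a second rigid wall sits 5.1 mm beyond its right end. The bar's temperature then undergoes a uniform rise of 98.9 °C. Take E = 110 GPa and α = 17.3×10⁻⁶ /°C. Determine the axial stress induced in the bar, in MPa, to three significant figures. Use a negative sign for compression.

-142 MPa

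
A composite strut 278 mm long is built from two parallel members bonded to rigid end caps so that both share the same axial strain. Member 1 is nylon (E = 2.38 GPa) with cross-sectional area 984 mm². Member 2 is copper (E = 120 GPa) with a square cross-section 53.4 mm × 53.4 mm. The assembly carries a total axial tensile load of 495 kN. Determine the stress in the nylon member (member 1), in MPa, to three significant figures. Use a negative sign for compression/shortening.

A_2 = 2852 mm².
Equal strain + equilibrium ⇒ each member carries load in proportion to AE: A₁E₁ = 2342000 N, A₂E₂ = 342200000 N, ΣAE = 344500000 N.
σ₁ = P·E₁/ΣAE = 495000·2380/344500000 = 3.419 MPa.

3.42 MPa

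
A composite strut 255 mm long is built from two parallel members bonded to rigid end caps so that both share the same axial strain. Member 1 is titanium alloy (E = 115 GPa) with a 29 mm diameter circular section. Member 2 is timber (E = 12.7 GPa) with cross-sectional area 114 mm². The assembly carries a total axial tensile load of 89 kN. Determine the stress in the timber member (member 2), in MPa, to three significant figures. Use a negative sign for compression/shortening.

A_1 = 660.5 mm².
Equal strain + equilibrium ⇒ each member carries load in proportion to AE: A₁E₁ = 75960000 N, A₂E₂ = 1448000 N, ΣAE = 77410000 N.
σ₂ = P·E₂/ΣAE = 89000·12700/77410000 = 14.6 MPa.

14.6 MPa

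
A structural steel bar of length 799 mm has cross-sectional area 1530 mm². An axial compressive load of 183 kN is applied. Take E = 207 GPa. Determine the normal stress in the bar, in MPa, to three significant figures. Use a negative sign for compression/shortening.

σ = N/A = -183000/1530 = -119.6 MPa.

-120 MPa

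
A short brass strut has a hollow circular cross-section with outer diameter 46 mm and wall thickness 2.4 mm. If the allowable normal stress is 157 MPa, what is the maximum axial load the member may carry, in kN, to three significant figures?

A = 328.7 mm².
P_max = σ_allow · A = 157 · 328.7 = 51610 N = 51.61 kN.

51.6 kN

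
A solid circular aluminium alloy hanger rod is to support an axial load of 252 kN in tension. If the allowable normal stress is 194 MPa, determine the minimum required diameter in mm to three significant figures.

40.7 mm

Required area A ≥ P/σ_allow = 252000/194 = 1299 mm².
For a solid circular section, d ≥ √(4A/π) = 40.67 mm.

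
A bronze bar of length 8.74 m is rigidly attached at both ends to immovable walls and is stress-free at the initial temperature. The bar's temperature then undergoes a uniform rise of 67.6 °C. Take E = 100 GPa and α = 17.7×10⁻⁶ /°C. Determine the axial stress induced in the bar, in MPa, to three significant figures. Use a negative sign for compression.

-120 MPa

Free thermal expansion αLΔT = 17.7e-6 · 8740 · 67.6 = 10.46 mm.
The walls impose strain ε = −(10.46)/8740 = -1.1965e-03; σ = Eε = 100000 · -1.1965e-03 = -119.7 MPa.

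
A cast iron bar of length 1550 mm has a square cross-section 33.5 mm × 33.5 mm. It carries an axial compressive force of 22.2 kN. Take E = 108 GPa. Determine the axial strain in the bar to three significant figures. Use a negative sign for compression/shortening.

A = 1122 mm².
σ = N/A = -19.78 MPa; ε = σ/E = -19.78/108000 = -1.832e-04.

-1.83e-04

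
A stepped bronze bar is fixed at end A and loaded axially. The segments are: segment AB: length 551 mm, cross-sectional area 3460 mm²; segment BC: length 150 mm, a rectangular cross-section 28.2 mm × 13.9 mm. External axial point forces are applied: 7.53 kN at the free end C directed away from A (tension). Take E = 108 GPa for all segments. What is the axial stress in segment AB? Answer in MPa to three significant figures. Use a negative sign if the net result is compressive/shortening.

2.18 MPa

Internal axial forces (sectioning from the free end, tension +): N_BC = 7.53 kN, N_AB = 7.53 kN.
σ_AB = N_AB/A_AB = 7530/3460 = 2.176 MPa.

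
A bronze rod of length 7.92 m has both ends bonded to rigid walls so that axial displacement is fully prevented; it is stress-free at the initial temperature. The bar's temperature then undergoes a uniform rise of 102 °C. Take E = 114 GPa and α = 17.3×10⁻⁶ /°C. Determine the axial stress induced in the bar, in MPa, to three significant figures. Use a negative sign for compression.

-201 MPa

Free thermal expansion αLΔT = 17.3e-6 · 7920 · 102 = 13.98 mm.
The walls impose strain ε = −(13.98)/7920 = -1.7646e-03; σ = Eε = 114000 · -1.7646e-03 = -201.2 MPa.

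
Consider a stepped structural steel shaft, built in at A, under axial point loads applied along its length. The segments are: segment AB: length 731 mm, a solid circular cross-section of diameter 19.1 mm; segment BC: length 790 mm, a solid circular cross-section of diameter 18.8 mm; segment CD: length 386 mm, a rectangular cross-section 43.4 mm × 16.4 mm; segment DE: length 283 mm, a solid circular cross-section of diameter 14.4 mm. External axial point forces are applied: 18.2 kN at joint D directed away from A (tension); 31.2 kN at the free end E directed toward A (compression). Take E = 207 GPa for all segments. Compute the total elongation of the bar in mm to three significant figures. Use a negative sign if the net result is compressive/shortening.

-0.635 mm

Internal axial forces (sectioning from the free end, tension +): N_DE = -31.2 kN, N_CD = -13 kN, N_BC = -13 kN, N_AB = -13 kN.
A_AB = 286.5 mm².
A_BC = 277.6 mm².
A_CD = 711.8 mm².
A_DE = 162.9 mm².
δ_AB = -13000·731/(286.5·207000) = -0.1602 mm
δ_BC = -13000·790/(277.6·207000) = -0.1787 mm
δ_CD = -13000·386/(711.8·207000) = -0.03406 mm
δ_DE = -31200·283/(162.9·207000) = -0.2619 mm
δ = Σδ_i = -0.6349 mm.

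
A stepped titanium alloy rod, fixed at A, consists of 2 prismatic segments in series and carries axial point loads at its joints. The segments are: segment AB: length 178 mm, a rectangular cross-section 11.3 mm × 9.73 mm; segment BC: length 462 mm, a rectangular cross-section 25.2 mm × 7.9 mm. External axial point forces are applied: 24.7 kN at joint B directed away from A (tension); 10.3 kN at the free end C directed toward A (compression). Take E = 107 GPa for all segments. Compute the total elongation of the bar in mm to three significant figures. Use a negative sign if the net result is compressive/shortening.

-0.00552 mm

Internal axial forces (sectioning from the free end, tension +): N_BC = -10.3 kN, N_AB = 14.4 kN.
A_AB = 109.9 mm².
A_BC = 199.1 mm².
δ_AB = 14400·178/(109.9·107000) = 0.2179 mm
δ_BC = -10300·462/(199.1·107000) = -0.2234 mm
δ = Σδ_i = -0.005517 mm.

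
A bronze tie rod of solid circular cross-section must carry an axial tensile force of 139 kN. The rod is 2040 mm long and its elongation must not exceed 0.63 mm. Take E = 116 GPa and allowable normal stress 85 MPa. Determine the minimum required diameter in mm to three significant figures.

70.3 mm

Required area A ≥ P/σ_allow = 139000/85 = 1635 mm².
For a solid circular section, d ≥ √(4A/π) = 45.63 mm.
Elongation limit: A ≥ PL/(Eδ_allow) = 139000·2040/(116000·0.63) = 3880 mm² ⇒ d ≥ 70.29 mm.
The elongation limit governs.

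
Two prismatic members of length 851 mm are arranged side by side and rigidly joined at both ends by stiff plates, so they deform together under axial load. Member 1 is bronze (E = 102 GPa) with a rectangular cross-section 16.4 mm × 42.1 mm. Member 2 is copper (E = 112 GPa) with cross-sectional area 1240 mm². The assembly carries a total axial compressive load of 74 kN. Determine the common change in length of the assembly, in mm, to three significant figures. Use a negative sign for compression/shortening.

-0.301 mm

A_1 = 690.4 mm².
Equal strain + equilibrium ⇒ each member carries load in proportion to AE: A₁E₁ = 70420000 N, A₂E₂ = 138900000 N, ΣAE = 209300000 N.
δ = PL/ΣAE = -74000·851/209300000 = -0.3009 mm.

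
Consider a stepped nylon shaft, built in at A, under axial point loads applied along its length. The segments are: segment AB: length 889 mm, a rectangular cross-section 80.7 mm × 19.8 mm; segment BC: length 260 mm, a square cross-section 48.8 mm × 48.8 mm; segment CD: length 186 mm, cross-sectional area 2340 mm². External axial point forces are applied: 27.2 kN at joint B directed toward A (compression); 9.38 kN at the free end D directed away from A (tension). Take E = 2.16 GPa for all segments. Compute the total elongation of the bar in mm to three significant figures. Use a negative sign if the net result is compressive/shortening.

-3.77 mm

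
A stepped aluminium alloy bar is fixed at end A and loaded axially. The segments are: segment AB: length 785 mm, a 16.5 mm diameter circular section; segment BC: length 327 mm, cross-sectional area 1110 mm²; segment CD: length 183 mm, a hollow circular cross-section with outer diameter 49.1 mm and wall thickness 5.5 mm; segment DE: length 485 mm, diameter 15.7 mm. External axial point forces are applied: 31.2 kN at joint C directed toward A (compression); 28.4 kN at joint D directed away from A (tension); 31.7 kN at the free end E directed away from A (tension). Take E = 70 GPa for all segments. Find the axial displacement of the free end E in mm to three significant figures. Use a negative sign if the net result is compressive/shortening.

2.98 mm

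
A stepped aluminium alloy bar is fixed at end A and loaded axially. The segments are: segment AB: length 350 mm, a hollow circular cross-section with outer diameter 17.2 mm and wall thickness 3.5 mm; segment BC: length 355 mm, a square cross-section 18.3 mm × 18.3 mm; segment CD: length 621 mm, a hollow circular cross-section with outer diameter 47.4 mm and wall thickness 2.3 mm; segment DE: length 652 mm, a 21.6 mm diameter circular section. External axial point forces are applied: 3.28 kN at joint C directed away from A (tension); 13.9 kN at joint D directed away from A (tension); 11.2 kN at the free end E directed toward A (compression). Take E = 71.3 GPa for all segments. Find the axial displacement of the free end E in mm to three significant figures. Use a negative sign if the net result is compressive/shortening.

0.0764 mm

Internal axial forces (sectioning from the free end, tension +): N_DE = -11.2 kN, N_CD = 2.7 kN, N_BC = 5.98 kN, N_AB = 5.98 kN.
A_AB = 150.6 mm².
A_BC = 334.9 mm².
A_CD = 325.9 mm².
A_DE = 366.4 mm².
δ_AB = 5980·350/(150.6·71300) = 0.1949 mm
δ_BC = 5980·355/(334.9·71300) = 0.08891 mm
δ_CD = 2700·621/(325.9·71300) = 0.07216 mm
δ_DE = -11200·652/(366.4·71300) = -0.2795 mm
δ = Σδ_i = 0.07644 mm.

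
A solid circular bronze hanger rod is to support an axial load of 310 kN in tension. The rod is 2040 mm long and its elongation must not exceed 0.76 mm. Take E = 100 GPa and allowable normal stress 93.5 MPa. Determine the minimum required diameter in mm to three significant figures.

103 mm

Required area A ≥ P/σ_allow = 310000/93.5 = 3316 mm².
For a solid circular section, d ≥ √(4A/π) = 64.97 mm.
Elongation limit: A ≥ PL/(Eδ_allow) = 310000·2040/(100000·0.76) = 8321 mm² ⇒ d ≥ 102.9 mm.
The elongation limit governs.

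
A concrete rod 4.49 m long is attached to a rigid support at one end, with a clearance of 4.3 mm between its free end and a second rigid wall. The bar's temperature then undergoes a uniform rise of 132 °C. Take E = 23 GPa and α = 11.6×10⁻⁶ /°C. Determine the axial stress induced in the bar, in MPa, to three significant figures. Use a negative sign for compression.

-13.2 MPa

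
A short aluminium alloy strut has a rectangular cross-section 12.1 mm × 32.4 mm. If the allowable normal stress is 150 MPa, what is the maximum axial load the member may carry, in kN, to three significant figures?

A = 392 mm².
P_max = σ_allow · A = 150 · 392 = 58810 N = 58.81 kN.

58.8 kN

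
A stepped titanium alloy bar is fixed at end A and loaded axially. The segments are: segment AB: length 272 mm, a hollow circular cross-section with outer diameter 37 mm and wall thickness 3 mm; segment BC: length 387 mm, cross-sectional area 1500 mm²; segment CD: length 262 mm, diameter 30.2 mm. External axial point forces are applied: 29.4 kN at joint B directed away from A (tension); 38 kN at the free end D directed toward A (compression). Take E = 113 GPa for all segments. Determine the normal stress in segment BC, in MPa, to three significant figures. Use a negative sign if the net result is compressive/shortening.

-25.3 MPa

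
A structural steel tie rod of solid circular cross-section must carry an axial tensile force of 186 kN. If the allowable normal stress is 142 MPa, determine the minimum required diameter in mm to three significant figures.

40.8 mm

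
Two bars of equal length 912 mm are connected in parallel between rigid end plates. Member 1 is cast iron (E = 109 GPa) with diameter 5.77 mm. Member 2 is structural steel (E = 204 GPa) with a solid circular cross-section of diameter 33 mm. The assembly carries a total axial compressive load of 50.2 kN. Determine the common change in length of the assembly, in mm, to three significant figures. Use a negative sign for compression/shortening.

A_1 = 26.15 mm².
A_2 = 855.3 mm².
Equal strain + equilibrium ⇒ each member carries load in proportion to AE: A₁E₁ = 2850000 N, A₂E₂ = 174500000 N, ΣAE = 177300000 N.
δ = PL/ΣAE = -50200·912/177300000 = -0.2582 mm.

-0.258 mm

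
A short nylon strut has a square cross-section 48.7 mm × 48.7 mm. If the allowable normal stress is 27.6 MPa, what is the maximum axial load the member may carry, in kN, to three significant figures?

65.5 kN

A = 2372 mm².
P_max = σ_allow · A = 27.6 · 2372 = 65460 N = 65.46 kN.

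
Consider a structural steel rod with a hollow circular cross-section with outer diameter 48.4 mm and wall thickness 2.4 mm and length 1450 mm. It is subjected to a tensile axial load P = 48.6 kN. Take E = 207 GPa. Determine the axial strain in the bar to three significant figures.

6.77e-04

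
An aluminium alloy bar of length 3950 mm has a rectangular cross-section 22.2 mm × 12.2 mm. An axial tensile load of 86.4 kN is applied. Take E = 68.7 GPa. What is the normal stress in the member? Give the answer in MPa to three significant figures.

319 MPa

A = 270.8 mm².
σ = N/A = 86400/270.8 = 319 MPa.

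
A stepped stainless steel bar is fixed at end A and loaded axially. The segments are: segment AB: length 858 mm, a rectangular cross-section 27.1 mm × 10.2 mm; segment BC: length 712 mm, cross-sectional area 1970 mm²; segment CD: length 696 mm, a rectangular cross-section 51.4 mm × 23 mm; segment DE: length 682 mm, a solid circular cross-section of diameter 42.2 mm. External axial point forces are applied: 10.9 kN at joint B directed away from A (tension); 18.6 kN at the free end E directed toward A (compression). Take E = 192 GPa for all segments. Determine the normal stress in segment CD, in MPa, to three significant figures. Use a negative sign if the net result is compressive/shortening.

-15.7 MPa

Internal axial forces (sectioning from the free end, tension +): N_DE = -18.6 kN, N_CD = -18.6 kN, N_BC = -18.6 kN, N_AB = -7.7 kN.
A_CD = 1182 mm².
σ_CD = N_CD/A_CD = -18600/1182 = -15.73 MPa.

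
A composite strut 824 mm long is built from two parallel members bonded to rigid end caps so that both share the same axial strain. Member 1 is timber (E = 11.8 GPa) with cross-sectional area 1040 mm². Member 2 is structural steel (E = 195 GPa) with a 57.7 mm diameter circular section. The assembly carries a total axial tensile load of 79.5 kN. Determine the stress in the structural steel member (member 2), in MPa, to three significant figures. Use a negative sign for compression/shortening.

29.7 MPa

A_2 = 2615 mm².
Equal strain + equilibrium ⇒ each member carries load in proportion to AE: A₁E₁ = 12270000 N, A₂E₂ = 509900000 N, ΣAE = 522200000 N.
σ₂ = P·E₂/ΣAE = 79500·195000/522200000 = 29.69 MPa.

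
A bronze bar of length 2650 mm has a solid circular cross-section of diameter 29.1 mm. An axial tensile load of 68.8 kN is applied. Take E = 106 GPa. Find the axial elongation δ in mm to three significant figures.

2.59 mm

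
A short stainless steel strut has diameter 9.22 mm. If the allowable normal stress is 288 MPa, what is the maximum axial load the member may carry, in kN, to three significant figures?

19.2 kN

A = 66.77 mm².
P_max = σ_allow · A = 288 · 66.77 = 19230 N = 19.23 kN.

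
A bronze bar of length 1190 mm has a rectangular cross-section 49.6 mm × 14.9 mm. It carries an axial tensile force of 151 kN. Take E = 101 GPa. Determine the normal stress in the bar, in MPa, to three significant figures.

204 MPa

A = 739 mm².
σ = N/A = 151000/739 = 204.3 MPa.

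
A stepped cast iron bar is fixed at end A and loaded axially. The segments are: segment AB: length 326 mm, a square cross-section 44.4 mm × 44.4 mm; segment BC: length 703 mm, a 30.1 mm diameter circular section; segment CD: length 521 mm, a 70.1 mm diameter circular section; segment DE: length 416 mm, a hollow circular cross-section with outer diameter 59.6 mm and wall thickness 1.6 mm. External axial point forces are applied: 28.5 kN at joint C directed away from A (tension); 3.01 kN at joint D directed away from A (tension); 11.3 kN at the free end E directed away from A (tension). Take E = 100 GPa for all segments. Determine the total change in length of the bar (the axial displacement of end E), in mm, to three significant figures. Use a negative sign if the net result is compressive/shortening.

0.674 mm

Internal axial forces (sectioning from the free end, tension +): N_DE = 11.3 kN, N_CD = 14.31 kN, N_BC = 42.81 kN, N_AB = 42.81 kN.
A_AB = 1971 mm².
A_BC = 711.6 mm².
A_CD = 3859 mm².
A_DE = 291.5 mm².
δ_AB = 42810·326/(1971·100000) = 0.07079 mm
δ_BC = 42810·703/(711.6·100000) = 0.4229 mm
δ_CD = 14310·521/(3859·100000) = 0.01932 mm
δ_DE = 11300·416/(291.5·100000) = 0.1612 mm
δ = Σδ_i = 0.6743 mm.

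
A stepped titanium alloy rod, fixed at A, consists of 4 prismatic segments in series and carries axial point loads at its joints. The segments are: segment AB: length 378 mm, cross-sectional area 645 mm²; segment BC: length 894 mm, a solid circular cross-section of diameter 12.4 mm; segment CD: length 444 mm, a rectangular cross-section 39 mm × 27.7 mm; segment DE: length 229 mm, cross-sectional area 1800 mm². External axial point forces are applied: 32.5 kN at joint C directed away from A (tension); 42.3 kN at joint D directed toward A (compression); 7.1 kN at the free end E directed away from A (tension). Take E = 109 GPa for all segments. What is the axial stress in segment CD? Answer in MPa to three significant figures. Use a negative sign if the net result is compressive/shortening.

-32.6 MPa

Internal axial forces (sectioning from the free end, tension +): N_DE = 7.1 kN, N_CD = -35.2 kN, N_BC = -2.7 kN, N_AB = -2.7 kN.
A_CD = 1080 mm².
σ_CD = N_CD/A_CD = -35200/1080 = -32.58 MPa.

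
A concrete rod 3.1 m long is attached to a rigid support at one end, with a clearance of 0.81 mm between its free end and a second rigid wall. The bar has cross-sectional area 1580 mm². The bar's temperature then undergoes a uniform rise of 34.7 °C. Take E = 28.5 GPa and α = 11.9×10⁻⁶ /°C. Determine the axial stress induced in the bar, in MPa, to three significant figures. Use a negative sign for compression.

Free thermal expansion αLΔT = 11.9e-6 · 3100 · 34.7 = 1.28 mm.
The walls engage after the gap closes; constrained expansion = 1.28 − 0.81 = 0.4701 mm.
The walls impose strain ε = −(0.4701)/3100 = -1.5164e-04; σ = Eε = 28500 · -1.5164e-04 = -4.322 MPa.

-4.32 MPa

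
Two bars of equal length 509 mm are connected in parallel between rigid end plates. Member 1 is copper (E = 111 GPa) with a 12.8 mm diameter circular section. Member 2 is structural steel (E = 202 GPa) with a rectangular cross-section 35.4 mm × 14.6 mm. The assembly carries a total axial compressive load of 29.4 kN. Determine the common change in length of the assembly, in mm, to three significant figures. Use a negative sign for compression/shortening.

-0.126 mm

A_1 = 128.7 mm².
A_2 = 516.8 mm².
Equal strain + equilibrium ⇒ each member carries load in proportion to AE: A₁E₁ = 14280000 N, A₂E₂ = 104400000 N, ΣAE = 118700000 N.
δ = PL/ΣAE = -29400·509/118700000 = -0.1261 mm.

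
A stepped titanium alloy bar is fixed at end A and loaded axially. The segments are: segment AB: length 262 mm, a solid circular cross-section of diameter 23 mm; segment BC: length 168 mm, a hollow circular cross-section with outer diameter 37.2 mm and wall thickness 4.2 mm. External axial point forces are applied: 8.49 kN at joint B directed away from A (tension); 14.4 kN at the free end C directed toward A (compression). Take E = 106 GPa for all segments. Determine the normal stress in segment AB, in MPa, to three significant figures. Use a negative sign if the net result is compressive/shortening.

-14.2 MPa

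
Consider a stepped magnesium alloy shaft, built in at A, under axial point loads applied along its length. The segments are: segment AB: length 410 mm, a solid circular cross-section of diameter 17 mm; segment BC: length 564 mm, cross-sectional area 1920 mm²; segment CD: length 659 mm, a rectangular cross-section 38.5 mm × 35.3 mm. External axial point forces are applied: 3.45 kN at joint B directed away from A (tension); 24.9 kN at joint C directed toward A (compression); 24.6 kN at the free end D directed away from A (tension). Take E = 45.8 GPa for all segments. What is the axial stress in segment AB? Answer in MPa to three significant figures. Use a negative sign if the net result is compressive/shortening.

Internal axial forces (sectioning from the free end, tension +): N_CD = 24.6 kN, N_BC = -0.3 kN, N_AB = 3.15 kN.
A_AB = 227 mm².
σ_AB = N_AB/A_AB = 3150/227 = 13.88 MPa.

13.9 MPa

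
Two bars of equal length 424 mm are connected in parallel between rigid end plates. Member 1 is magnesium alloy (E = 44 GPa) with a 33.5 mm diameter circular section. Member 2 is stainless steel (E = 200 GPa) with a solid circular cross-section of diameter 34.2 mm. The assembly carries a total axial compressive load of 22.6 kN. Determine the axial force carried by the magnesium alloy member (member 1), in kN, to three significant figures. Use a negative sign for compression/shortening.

A_1 = 881.4 mm².
A_2 = 918.6 mm².
Equal strain + equilibrium ⇒ each member carries load in proportion to AE: A₁E₁ = 38780000 N, A₂E₂ = 183700000 N, ΣAE = 222500000 N.
F₁ = P·A₁E₁/ΣAE = -22600·38780000/222500000 = -3939 N.

-3.94 kN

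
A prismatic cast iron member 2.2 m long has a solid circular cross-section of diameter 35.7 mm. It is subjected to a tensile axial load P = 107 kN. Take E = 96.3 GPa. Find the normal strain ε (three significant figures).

A = 1001 mm².
σ = N/A = 106.9 MPa; ε = σ/E = 106.9/96300 = 1.110e-03.

0.00111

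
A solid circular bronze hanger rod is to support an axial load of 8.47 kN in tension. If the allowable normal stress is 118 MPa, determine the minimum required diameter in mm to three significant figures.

9.56 mm

Required area A ≥ P/σ_allow = 8470/118 = 71.78 mm².
For a solid circular section, d ≥ √(4A/π) = 9.56 mm.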